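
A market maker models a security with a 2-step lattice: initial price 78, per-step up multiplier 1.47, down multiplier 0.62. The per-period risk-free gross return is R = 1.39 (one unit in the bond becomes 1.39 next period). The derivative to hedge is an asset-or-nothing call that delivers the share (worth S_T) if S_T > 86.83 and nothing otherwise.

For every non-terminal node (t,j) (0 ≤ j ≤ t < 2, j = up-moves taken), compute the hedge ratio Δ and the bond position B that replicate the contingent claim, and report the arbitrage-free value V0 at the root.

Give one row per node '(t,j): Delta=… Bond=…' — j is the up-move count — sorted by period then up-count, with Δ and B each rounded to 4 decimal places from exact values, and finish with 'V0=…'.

Since d<R<u, set p* = (R−d)/(u−d) = 0.9059; price each node as the discounted p*-expectation of its children.
Payoff layer (t=2): V(2,0)=0.0000, V(2,1)=0.0000, V(2,2)=168.5502
(1,0): S=48.3600. Δ = (V_up−V_dn)/(S_up−S_dn) = (0.0000−0.0000)/(71.0892−29.9832) = 0.0000. V = [p*·0.0000 + (1−p*)·0.0000]/1.39 = 0.0000. B = V − Δ·S = 0.0000.
(1,1): S=114.6600. Δ = (V_up−V_dn)/(S_up−S_dn) = (168.5502−0.0000)/(168.5502−71.0892) = 1.7294. V = [p*·168.5502 + (1−p*)·0.0000]/1.39 = 109.8465. B = V − Δ·S = -88.4478.
(0,0): S=78.0000. Δ = (V_up−V_dn)/(S_up−S_dn) = (109.8465−0.0000)/(114.6600−48.3600) = 1.6568. V = [p*·109.8465 + (1−p*)·0.0000]/1.39 = 71.5885. B = V − Δ·S = -57.6427.
The time-0 hedge costs 71.5885, which is the no-arbitrage price.

(0,0): Delta=1.6568 Bond=-57.6427
(1,0): Delta=0.0000 Bond=0.0000
(1,1): Delta=1.7294 Bond=-88.4478
V0=71.5885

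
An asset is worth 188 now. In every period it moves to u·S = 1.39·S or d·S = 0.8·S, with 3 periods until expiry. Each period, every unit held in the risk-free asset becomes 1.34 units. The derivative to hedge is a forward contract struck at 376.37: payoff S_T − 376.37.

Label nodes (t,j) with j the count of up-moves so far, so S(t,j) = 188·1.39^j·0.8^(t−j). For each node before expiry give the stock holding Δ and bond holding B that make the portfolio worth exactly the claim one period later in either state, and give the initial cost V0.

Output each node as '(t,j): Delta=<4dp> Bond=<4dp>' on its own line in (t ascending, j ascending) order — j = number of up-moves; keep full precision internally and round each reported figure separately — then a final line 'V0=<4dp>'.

Risk-neutral probability p* = (R−d)/(u−d) = (1.34−0.8)/(1.39−0.8) = 0.9153.
Terminal payoffs: V(3,0)=-280.1140, V(3,1)=-209.1252, V(3,2)=-85.7822, V(3,3)=128.5264
  t=2,j=0: stock 120.3200 → up 167.2448 (V=-209.1252), down 96.2560 (V=-280.1140). Price -160.5531; hedge Δ=1.0000, bond B=-280.8731.
  t=2,j=1: stock 209.0560 → up 290.5878 (V=-85.7822), down 167.2448 (V=-209.1252). Price -71.8171; hedge Δ=1.0000, bond B=-280.8731.
  t=2,j=2: stock 363.2348 → up 504.8964 (V=128.5264), down 290.5878 (V=-85.7822). Price 82.3617; hedge Δ=1.0000, bond B=-280.8731.
  t=1,j=0: stock 150.4000 → up 209.0560 (V=-71.8171), down 120.3200 (V=-160.5531). Price -59.2068; hedge Δ=1.0000, bond B=-209.6068.
  t=1,j=1: stock 261.3200 → up 363.2348 (V=82.3617), down 209.0560 (V=-71.8171). Price 51.7132; hedge Δ=1.0000, bond B=-209.6068.
  t=0,j=0: stock 188.0000 → up 261.3200 (V=51.7132), down 150.4000 (V=-59.2068). Price 31.5770; hedge Δ=1.0000, bond B=-156.4230.
Each (Δ,B) replicates both successor values, so the strategy is self-financing and V0 is arbitrage-free.

(0,0): Delta=1.0000 Bond=-156.4230
(1,0): Delta=1.0000 Bond=-209.6068
(1,1): Delta=1.0000 Bond=-209.6068
(2,0): Delta=1.0000 Bond=-280.8731
(2,1): Delta=1.0000 Bond=-280.8731
(2,2): Delta=1.0000 Bond=-280.8731
V0=31.5770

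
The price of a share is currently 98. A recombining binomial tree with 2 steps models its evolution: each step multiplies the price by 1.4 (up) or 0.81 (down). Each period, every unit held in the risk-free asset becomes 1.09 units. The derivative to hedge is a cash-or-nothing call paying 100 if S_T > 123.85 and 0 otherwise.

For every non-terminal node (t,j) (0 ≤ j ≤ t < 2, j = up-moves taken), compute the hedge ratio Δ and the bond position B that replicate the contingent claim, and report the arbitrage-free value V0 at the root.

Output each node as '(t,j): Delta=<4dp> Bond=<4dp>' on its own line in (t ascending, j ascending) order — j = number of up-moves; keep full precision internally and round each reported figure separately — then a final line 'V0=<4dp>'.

Since d<R<u, set p* = (R−d)/(u−d) = 0.4746; price each node as the discounted p*-expectation of its children.
At expiry t=2: V(2,0)=0.0000, V(2,1)=0.0000, V(2,2)=100.0000
(1,0): S=79.3800. Δ = (V_up−V_dn)/(S_up−S_dn) = (0.0000−0.0000)/(111.1320−64.2978) = 0.0000. V = [p*·0.0000 + (1−p*)·0.0000]/1.09 = 0.0000. B = V − Δ·S = 0.0000.
(1,1): S=137.2000. Δ = (V_up−V_dn)/(S_up−S_dn) = (100.0000−0.0000)/(192.0800−111.1320) = 1.2354. V = [p*·100.0000 + (1−p*)·0.0000]/1.09 = 43.5391. B = V − Δ·S = -125.9524.
(0,0): S=98.0000. Δ = (V_up−V_dn)/(S_up−S_dn) = (43.5391−0.0000)/(137.2000−79.3800) = 0.7530. V = [p*·43.5391 + (1−p*)·0.0000]/1.09 = 18.9565. B = V − Δ·S = -54.8386.
The time-0 hedge costs 18.9565, which is the no-arbitrage price.

(0,0): Delta=0.7530 Bond=-54.8386
(1,0): Delta=0.0000 Bond=0.0000
(1,1): Delta=1.2354 Bond=-125.9524
V0=18.9565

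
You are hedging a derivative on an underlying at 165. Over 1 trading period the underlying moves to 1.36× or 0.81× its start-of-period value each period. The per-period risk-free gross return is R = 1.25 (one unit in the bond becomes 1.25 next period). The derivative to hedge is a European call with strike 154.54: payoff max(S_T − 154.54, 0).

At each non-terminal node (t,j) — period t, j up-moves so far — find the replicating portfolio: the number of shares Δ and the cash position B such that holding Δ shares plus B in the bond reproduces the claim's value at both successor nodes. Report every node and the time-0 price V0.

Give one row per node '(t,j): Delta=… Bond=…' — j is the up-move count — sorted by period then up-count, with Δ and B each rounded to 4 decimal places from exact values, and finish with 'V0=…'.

(0,0): Delta=0.7698 Bond=-82.3078
V0=44.7104

Risk-neutral probability p* = (R−d)/(u−d) = (1.25−0.81)/(1.36−0.81) = 0.8000.
Terminal payoffs: V(1,0)=0.0000, V(1,1)=69.8600
Node (0,0) S=165.0000: V=(p*·69.8600+(1−p*)·0.0000)/1.25=44.7104; Δ=(69.8600−0.0000)/(224.4000−133.6500)=0.7698; B=V−Δ·S=-82.3078
Check: Δ(0,0)·S0 + B(0,0) = 44.7104 = V0.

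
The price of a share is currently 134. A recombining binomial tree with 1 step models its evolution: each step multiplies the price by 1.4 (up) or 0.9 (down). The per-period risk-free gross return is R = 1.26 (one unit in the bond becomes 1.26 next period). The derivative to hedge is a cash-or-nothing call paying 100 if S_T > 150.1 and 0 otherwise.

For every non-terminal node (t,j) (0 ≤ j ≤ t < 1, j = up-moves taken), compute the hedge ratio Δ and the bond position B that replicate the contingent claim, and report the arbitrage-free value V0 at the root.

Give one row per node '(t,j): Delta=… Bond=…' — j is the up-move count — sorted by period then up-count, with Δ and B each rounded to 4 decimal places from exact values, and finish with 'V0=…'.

(0,0): Delta=1.4925 Bond=-142.8571
V0=57.1429

Since d<R<u, set p* = (R−d)/(u−d) = 0.7200; price each node as the discounted p*-expectation of its children.
At expiry t=1: V(1,0)=0.0000, V(1,1)=100.0000
Node (0,0) S=134.0000: V=(p*·100.0000+(1−p*)·0.0000)/1.26=57.1429; Δ=(100.0000−0.0000)/(187.6000−120.6000)=1.4925; B=V−Δ·S=-142.8571
Root portfolio cost Δ·134+B reproduces V0=57.1429.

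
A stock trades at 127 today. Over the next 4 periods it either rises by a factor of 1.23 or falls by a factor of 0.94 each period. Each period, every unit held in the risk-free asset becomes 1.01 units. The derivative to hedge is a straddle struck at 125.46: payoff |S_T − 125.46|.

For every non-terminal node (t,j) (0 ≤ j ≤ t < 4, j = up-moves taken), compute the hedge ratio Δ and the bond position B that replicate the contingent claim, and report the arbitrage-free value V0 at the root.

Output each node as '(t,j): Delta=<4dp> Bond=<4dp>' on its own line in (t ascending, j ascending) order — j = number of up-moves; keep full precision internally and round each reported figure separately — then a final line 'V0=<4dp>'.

(0,0): Delta=0.3947 Bond=-26.9460
(1,0): Delta=0.1427 Bond=2.8701
(1,1): Delta=1.0000 Bond=-121.7702
(2,0): Delta=-0.2143 Bond=42.9537
(2,1): Delta=1.0000 Bond=-122.9879
(2,2): Delta=1.0000 Bond=-122.9879
(3,0): Delta=-0.7198 Bond=96.7109
(3,1): Delta=1.0000 Bond=-124.2178
(3,2): Delta=1.0000 Bond=-124.2178
(3,3): Delta=1.0000 Bond=-124.2178
V0=23.1802

The replicating-portfolio and risk-neutral prices coincide; use p* = (1.01−0.94)/(1.23−0.94) = 0.2414 for the latter.
Terminal values V(4,·): V(4,0)=26.3049, V(4,1)=4.2855, V(4,2)=44.3134, V(4,3)=96.6903, V(4,4)=165.2260
Node (3,0) S=105.4842: V=(p*·4.2855+(1−p*)·26.3049)/1.01=20.7820; Δ=(4.2855−26.3049)/(129.7455−99.1551)=-0.7198; B=V−Δ·S=96.7109
Node (3,1) S=138.0272: V=(p*·44.3134+(1−p*)·4.2855)/1.01=13.8093; Δ=(44.3134−4.2855)/(169.7734−129.7455)=1.0000; B=V−Δ·S=-124.2178
Node (3,2) S=180.6100: V=(p*·96.6903+(1−p*)·44.3134)/1.01=56.3922; Δ=(96.6903−44.3134)/(222.1503−169.7734)=1.0000; B=V−Δ·S=-124.2178
Node (3,3) S=236.3301: V=(p*·165.2260+(1−p*)·96.6903)/1.01=112.1123; Δ=(165.2260−96.6903)/(290.6860−222.1503)=1.0000; B=V−Δ·S=-124.2178
Node (2,0) S=112.2172: V=(p*·13.8093+(1−p*)·20.7820)/1.01=18.9099; Δ=(13.8093−20.7820)/(138.0272−105.4842)=-0.2143; B=V−Δ·S=42.9537
Node (2,1) S=146.8374: V=(p*·56.3922+(1−p*)·13.8093)/1.01=23.8495; Δ=(56.3922−13.8093)/(180.6100−138.0272)=1.0000; B=V−Δ·S=-122.9879
Node (2,2) S=192.1383: V=(p*·112.1123+(1−p*)·56.3922)/1.01=69.1504; Δ=(112.1123−56.3922)/(236.3301−180.6100)=1.0000; B=V−Δ·S=-122.9879
Node (1,0) S=119.3800: V=(p*·23.8495+(1−p*)·18.9099)/1.01=19.9032; Δ=(23.8495−18.9099)/(146.8374−112.2172)=0.1427; B=V−Δ·S=2.8701
Node (1,1) S=156.2100: V=(p*·69.1504+(1−p*)·23.8495)/1.01=34.4398; Δ=(69.1504−23.8495)/(192.1383−146.8374)=1.0000; B=V−Δ·S=-121.7702
Node (0,0) S=127.0000: V=(p*·34.4398+(1−p*)·19.9032)/1.01=23.1802; Δ=(34.4398−19.9032)/(156.2100−119.3800)=0.3947; B=V−Δ·S=-26.9460
The time-0 hedge costs 23.1802, which is the no-arbitrage price.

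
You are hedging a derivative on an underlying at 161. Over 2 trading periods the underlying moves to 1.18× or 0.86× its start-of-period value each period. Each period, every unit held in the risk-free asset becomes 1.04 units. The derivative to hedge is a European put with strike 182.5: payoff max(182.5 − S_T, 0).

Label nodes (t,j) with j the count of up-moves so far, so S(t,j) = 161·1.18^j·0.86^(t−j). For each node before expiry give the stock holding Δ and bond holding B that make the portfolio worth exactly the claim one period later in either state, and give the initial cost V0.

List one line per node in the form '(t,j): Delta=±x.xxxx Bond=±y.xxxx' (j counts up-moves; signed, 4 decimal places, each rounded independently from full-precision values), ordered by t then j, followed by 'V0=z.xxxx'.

Since d<R<u, set p* = (R−d)/(u−d) = 0.5625; price each node as the discounted p*-expectation of its children.
Terminal values V(2,·): V(2,0)=63.4244, V(2,1)=19.1172, V(2,2)=0.0000
(1,0): S=138.4600. Δ = (V_up−V_dn)/(S_up−S_dn) = (19.1172−63.4244)/(163.3828−119.0756) = -1.0000. V = [p*·19.1172 + (1−p*)·63.4244]/1.04 = 37.0208. B = V − Δ·S = 175.4808.
(1,1): S=189.9800. Δ = (V_up−V_dn)/(S_up−S_dn) = (0.0000−19.1172)/(224.1764−163.3828) = -0.3145. V = [p*·0.0000 + (1−p*)·19.1172]/1.04 = 8.0421. B = V − Δ·S = 67.7833.
(0,0): S=161.0000. Δ = (V_up−V_dn)/(S_up−S_dn) = (8.0421−37.0208)/(189.9800−138.4600) = -0.5625. V = [p*·8.0421 + (1−p*)·37.0208]/1.04 = 19.9233. B = V − Δ·S = 110.4817.
Root portfolio cost Δ·161+B reproduces V0=19.9233.

(0,0): Delta=-0.5625 Bond=110.4817
(1,0): Delta=-1.0000 Bond=175.4808
(1,1): Delta=-0.3145 Bond=67.7833
V0=19.9233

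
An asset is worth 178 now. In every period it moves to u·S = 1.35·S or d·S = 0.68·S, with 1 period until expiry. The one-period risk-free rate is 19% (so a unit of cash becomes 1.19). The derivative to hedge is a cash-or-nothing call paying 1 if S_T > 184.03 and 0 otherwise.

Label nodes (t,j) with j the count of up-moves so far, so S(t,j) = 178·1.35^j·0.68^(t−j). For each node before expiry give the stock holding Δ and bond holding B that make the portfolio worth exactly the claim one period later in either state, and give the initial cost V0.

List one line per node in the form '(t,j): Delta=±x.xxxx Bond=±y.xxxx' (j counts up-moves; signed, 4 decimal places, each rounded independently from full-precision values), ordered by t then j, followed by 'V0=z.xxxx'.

The replicating-portfolio and risk-neutral prices coincide; use p* = (1.19−0.68)/(1.35−0.68) = 0.7612 for the latter.
Payoff layer (t=1): V(1,0)=0.0000, V(1,1)=1.0000
  t=0,j=0: stock 178.0000 → up 240.3000 (V=1.0000), down 121.0400 (V=0.0000). Price 0.6397; hedge Δ=0.0084, bond B=-0.8529.
Check: Δ(0,0)·S0 + B(0,0) = 0.6397 = V0.

(0,0): Delta=0.0084 Bond=-0.8529
V0=0.6397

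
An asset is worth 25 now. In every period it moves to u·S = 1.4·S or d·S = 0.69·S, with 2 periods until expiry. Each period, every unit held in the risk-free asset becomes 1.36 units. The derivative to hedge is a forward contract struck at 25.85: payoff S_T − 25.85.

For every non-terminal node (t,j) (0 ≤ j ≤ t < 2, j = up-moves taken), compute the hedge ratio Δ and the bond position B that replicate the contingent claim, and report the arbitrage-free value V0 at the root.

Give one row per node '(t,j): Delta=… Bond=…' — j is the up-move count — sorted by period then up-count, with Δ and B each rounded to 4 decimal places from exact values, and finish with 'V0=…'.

Since d<R<u, set p* = (R−d)/(u−d) = 0.9437; price each node as the discounted p*-expectation of its children.
At expiry t=2: V(2,0)=-13.9475, V(2,1)=-1.7000, V(2,2)=23.1500
Node (1,0) S=17.2500: V=(p*·-1.7000+(1−p*)·-13.9475)/1.36=-1.7574; Δ=(-1.7000−-13.9475)/(24.1500−11.9025)=1.0000; B=V−Δ·S=-19.0074
Node (1,1) S=35.0000: V=(p*·23.1500+(1−p*)·-1.7000)/1.36=15.9926; Δ=(23.1500−-1.7000)/(49.0000−24.1500)=1.0000; B=V−Δ·S=-19.0074
Node (0,0) S=25.0000: V=(p*·15.9926+(1−p*)·-1.7574)/1.36=11.0240; Δ=(15.9926−-1.7574)/(35.0000−17.2500)=1.0000; B=V−Δ·S=-13.9760
Check: Δ(0,0)·S0 + B(0,0) = 11.0240 = V0.

(0,0): Delta=1.0000 Bond=-13.9760
(1,0): Delta=1.0000 Bond=-19.0074
(1,1): Delta=1.0000 Bond=-19.0074
V0=11.0240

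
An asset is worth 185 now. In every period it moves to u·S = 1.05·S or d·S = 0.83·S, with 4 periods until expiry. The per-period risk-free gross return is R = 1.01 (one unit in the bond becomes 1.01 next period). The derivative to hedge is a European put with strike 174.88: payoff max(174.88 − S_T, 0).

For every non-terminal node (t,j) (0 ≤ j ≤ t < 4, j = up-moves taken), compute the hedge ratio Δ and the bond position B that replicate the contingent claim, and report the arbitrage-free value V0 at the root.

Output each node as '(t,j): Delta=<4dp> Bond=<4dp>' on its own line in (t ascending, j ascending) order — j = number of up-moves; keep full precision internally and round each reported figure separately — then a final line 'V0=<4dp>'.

Under the risk-neutral measure, an up-move has probability p* = (R−d)/(u−d) = 0.8182 and values discount at R = 1.01.
Terminal payoffs: V(4,0)=87.0821, V(4,1)=63.8104, V(4,2)=34.3702, V(4,3)=0.0000, V(4,4)=0.0000
(3,0): S=105.7806. Δ = (V_up−V_dn)/(S_up−S_dn) = (63.8104−87.0821)/(111.0696−87.7979) = -1.0000. V = [p*·63.8104 + (1−p*)·87.0821]/1.01 = 67.3679. B = V − Δ·S = 173.1485.
(3,1): S=133.8188. Δ = (V_up−V_dn)/(S_up−S_dn) = (34.3702−63.8104)/(140.5098−111.0696) = -1.0000. V = [p*·34.3702 + (1−p*)·63.8104]/1.01 = 39.3297. B = V − Δ·S = 173.1485.
(3,2): S=169.2889. Δ = (V_up−V_dn)/(S_up−S_dn) = (0.0000−34.3702)/(177.7533−140.5098) = -0.9229. V = [p*·0.0000 + (1−p*)·34.3702]/1.01 = 6.1873. B = V − Δ·S = 162.4156.
(3,3): S=214.1606. Δ = (V_up−V_dn)/(S_up−S_dn) = (0.0000−0.0000)/(224.8687−177.7533) = 0.0000. V = [p*·0.0000 + (1−p*)·0.0000]/1.01 = 0.0000. B = V − Δ·S = 0.0000.
(2,0): S=127.4465. Δ = (V_up−V_dn)/(S_up−S_dn) = (39.3297−67.3679)/(133.8188−105.7806) = -1.0000. V = [p*·39.3297 + (1−p*)·67.3679]/1.01 = 43.9877. B = V − Δ·S = 171.4342.
(2,1): S=161.2275. Δ = (V_up−V_dn)/(S_up−S_dn) = (6.1873−39.3297)/(169.2889−133.8188) = -0.9344. V = [p*·6.1873 + (1−p*)·39.3297]/1.01 = 12.0922. B = V − Δ·S = 162.7396.
(2,2): S=203.9625. Δ = (V_up−V_dn)/(S_up−S_dn) = (0.0000−6.1873)/(214.1606−169.2889) = -0.1379. V = [p*·0.0000 + (1−p*)·6.1873]/1.01 = 1.1138. B = V − Δ·S = 29.2377.
(1,0): S=153.5500. Δ = (V_up−V_dn)/(S_up−S_dn) = (12.0922−43.9877)/(161.2275−127.4465) = -0.9442. V = [p*·12.0922 + (1−p*)·43.9877]/1.01 = 17.7143. B = V − Δ·S = 162.6935.
(1,1): S=194.2500. Δ = (V_up−V_dn)/(S_up−S_dn) = (1.1138−12.0922)/(203.9625−161.2275) = -0.2569. V = [p*·1.1138 + (1−p*)·12.0922]/1.01 = 3.0791. B = V − Δ·S = 52.9810.
(0,0): S=185.0000. Δ = (V_up−V_dn)/(S_up−S_dn) = (3.0791−17.7143)/(194.2500−153.5500) = -0.3596. V = [p*·3.0791 + (1−p*)·17.7143]/1.01 = 5.6832. B = V − Δ·S = 72.2067.
Root portfolio cost Δ·185+B reproduces V0=5.6832.

(0,0): Delta=-0.3596 Bond=72.2067
(1,0): Delta=-0.9442 Bond=162.6935
(1,1): Delta=-0.2569 Bond=52.9810
(2,0): Delta=-1.0000 Bond=171.4342
(2,1): Delta=-0.9344 Bond=162.7396
(2,2): Delta=-0.1379 Bond=29.2377
(3,0): Delta=-1.0000 Bond=173.1485
(3,1): Delta=-1.0000 Bond=173.1485
(3,2): Delta=-0.9229 Bond=162.4156
(3,3): Delta=0.0000 Bond=0.0000
V0=5.6832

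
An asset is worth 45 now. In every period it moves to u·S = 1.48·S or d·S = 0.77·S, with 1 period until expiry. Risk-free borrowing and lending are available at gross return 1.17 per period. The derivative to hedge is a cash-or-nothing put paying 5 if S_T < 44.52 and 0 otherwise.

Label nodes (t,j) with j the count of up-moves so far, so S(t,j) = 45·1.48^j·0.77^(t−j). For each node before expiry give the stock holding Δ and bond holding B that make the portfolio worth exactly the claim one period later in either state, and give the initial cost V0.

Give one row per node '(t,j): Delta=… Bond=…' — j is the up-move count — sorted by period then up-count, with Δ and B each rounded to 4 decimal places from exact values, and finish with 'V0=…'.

(0,0): Delta=-0.1565 Bond=8.9081
V0=1.8659

No-arbitrage ⇒ martingale measure with p* = (R−d)/(u−d) = 0.5634.
Terminal payoffs: V(1,0)=5.0000, V(1,1)=0.0000
  t=0,j=0: stock 45.0000 → up 66.6000 (V=0.0000), down 34.6500 (V=5.0000). Price 1.8659; hedge Δ=-0.1565, bond B=8.9081.
Check: Δ(0,0)·S0 + B(0,0) = 1.8659 = V0.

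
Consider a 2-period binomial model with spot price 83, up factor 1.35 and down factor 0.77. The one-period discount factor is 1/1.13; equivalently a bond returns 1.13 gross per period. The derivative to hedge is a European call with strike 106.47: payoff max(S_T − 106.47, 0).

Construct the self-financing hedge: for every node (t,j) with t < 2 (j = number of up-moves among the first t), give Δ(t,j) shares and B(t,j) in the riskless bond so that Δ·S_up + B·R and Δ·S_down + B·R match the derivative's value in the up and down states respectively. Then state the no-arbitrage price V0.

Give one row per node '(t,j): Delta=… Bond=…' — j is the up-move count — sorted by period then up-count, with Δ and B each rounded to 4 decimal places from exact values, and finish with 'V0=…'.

(0,0): Delta=0.5111 Bond=-28.9091
(1,0): Delta=0.0000 Bond=0.0000
(1,1): Delta=0.6893 Bond=-52.6306
V0=13.5159

Under the risk-neutral measure, an up-move has probability p* = (R−d)/(u−d) = 0.6207 and values discount at R = 1.13.
At expiry t=2: V(2,0)=0.0000, V(2,1)=0.0000, V(2,2)=44.7975
Node (1,0) S=63.9100: V=(p*·0.0000+(1−p*)·0.0000)/1.13=0.0000; Δ=(0.0000−0.0000)/(86.2785−49.2107)=0.0000; B=V−Δ·S=0.0000
Node (1,1) S=112.0500: V=(p*·44.7975+(1−p*)·0.0000)/1.13=24.6065; Δ=(44.7975−0.0000)/(151.2675−86.2785)=0.6893; B=V−Δ·S=-52.6306
Node (0,0) S=83.0000: V=(p*·24.6065+(1−p*)·0.0000)/1.13=13.5159; Δ=(24.6065−0.0000)/(112.0500−63.9100)=0.5111; B=V−Δ·S=-28.9091
Check: Δ(0,0)·S0 + B(0,0) = 13.5159 = V0.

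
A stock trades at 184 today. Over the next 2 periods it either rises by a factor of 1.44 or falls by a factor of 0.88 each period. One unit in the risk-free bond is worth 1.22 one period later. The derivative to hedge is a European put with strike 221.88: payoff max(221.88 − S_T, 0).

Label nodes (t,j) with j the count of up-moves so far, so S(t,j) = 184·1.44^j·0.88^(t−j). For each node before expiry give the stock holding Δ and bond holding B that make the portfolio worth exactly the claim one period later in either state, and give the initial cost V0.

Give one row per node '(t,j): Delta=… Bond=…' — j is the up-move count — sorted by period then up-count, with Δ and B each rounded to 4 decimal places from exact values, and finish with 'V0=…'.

The replicating-portfolio and risk-neutral prices coincide; use p* = (1.22−0.88)/(1.44−0.88) = 0.6071 for the latter.
Terminal payoffs: V(2,0)=79.3904, V(2,1)=0.0000, V(2,2)=0.0000
(1,0): S=161.9200. Δ = (V_up−V_dn)/(S_up−S_dn) = (0.0000−79.3904)/(233.1648−142.4896) = -0.8755. V = [p*·0.0000 + (1−p*)·79.3904]/1.22 = 25.5648. B = V − Δ·S = 167.3334.
(1,1): S=264.9600. Δ = (V_up−V_dn)/(S_up−S_dn) = (0.0000−0.0000)/(381.5424−233.1648) = 0.0000. V = [p*·0.0000 + (1−p*)·0.0000]/1.22 = 0.0000. B = V − Δ·S = 0.0000.
(0,0): S=184.0000. Δ = (V_up−V_dn)/(S_up−S_dn) = (0.0000−25.5648)/(264.9600−161.9200) = -0.2481. V = [p*·0.0000 + (1−p*)·25.5648]/1.22 = 8.2322. B = V − Δ·S = 53.8837.
Self-financing check: at every node Δ·S+B equals the discounted successor values.

(0,0): Delta=-0.2481 Bond=53.8837
(1,0): Delta=-0.8755 Bond=167.3334
(1,1): Delta=0.0000 Bond=0.0000
V0=8.2322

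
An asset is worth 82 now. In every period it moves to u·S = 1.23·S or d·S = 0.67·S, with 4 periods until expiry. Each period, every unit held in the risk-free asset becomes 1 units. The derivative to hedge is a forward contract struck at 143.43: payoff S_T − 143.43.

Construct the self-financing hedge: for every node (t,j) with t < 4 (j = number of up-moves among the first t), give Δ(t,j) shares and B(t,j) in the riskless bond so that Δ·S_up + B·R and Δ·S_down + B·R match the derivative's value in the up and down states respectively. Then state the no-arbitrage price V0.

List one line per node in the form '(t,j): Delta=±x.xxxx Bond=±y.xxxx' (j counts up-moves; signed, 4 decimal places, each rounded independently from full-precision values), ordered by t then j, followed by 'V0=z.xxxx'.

Risk-neutral probability p* = (R−d)/(u−d) = (1−0.67)/(1.23−0.67) = 0.5893.
Terminal payoffs: V(4,0)=-126.9061, V(4,1)=-113.0950, V(4,2)=-87.7405, V(4,3)=-41.1940, V(4,4)=44.2570
Node (3,0) S=24.6626: V=(p*·-113.0950+(1−p*)·-126.9061)/1=-118.7674; Δ=(-113.0950−-126.9061)/(30.3350−16.5239)=1.0000; B=V−Δ·S=-143.4300
Node (3,1) S=45.2761: V=(p*·-87.7405+(1−p*)·-113.0950)/1=-98.1539; Δ=(-87.7405−-113.0950)/(55.6895−30.3350)=1.0000; B=V−Δ·S=-143.4300
Node (3,2) S=83.1187: V=(p*·-41.1940+(1−p*)·-87.7405)/1=-60.3113; Δ=(-41.1940−-87.7405)/(102.2360−55.6895)=1.0000; B=V−Δ·S=-143.4300
Node (3,3) S=152.5911: V=(p*·44.2570+(1−p*)·-41.1940)/1=9.1611; Δ=(44.2570−-41.1940)/(187.6870−102.2360)=1.0000; B=V−Δ·S=-143.4300
Node (2,0) S=36.8098: V=(p*·-98.1539+(1−p*)·-118.7674)/1=-106.6202; Δ=(-98.1539−-118.7674)/(45.2761−24.6626)=1.0000; B=V−Δ·S=-143.4300
Node (2,1) S=67.5762: V=(p*·-60.3113+(1−p*)·-98.1539)/1=-75.8538; Δ=(-60.3113−-98.1539)/(83.1187−45.2761)=1.0000; B=V−Δ·S=-143.4300
Node (2,2) S=124.0578: V=(p*·9.1611+(1−p*)·-60.3113)/1=-19.3722; Δ=(9.1611−-60.3113)/(152.5911−83.1187)=1.0000; B=V−Δ·S=-143.4300
Node (1,0) S=54.9400: V=(p*·-75.8538+(1−p*)·-106.6202)/1=-88.4900; Δ=(-75.8538−-106.6202)/(67.5762−36.8098)=1.0000; B=V−Δ·S=-143.4300
Node (1,1) S=100.8600: V=(p*·-19.3722+(1−p*)·-75.8538)/1=-42.5700; Δ=(-19.3722−-75.8538)/(124.0578−67.5762)=1.0000; B=V−Δ·S=-143.4300
Node (0,0) S=82.0000: V=(p*·-42.5700+(1−p*)·-88.4900)/1=-61.4300; Δ=(-42.5700−-88.4900)/(100.8600−54.9400)=1.0000; B=V−Δ·S=-143.4300
Check: Δ(0,0)·S0 + B(0,0) = -61.4300 = V0.

(0,0): Delta=1.0000 Bond=-143.4300
(1,0): Delta=1.0000 Bond=-143.4300
(1,1): Delta=1.0000 Bond=-143.4300
(2,0): Delta=1.0000 Bond=-143.4300
(2,1): Delta=1.0000 Bond=-143.4300
(2,2): Delta=1.0000 Bond=-143.4300
(3,0): Delta=1.0000 Bond=-143.4300
(3,1): Delta=1.0000 Bond=-143.4300
(3,2): Delta=1.0000 Bond=-143.4300
(3,3): Delta=1.0000 Bond=-143.4300
V0=-61.4300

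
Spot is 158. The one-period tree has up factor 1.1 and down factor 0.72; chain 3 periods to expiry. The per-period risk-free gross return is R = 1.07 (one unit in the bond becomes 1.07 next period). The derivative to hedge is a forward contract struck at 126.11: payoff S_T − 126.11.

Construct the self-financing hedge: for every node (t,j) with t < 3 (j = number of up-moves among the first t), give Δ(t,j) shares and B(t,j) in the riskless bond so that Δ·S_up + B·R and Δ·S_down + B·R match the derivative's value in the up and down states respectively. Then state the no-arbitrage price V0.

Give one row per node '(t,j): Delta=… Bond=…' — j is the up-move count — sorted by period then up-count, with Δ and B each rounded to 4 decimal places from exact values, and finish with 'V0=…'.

The replicating-portfolio and risk-neutral prices coincide; use p* = (1.07−0.72)/(1.1−0.72) = 0.9211 for the latter.
Payoff layer (t=3): V(3,0)=-67.1368, V(3,1)=-36.0121, V(3,2)=11.5396, V(3,3)=84.1880
(2,0): S=81.9072. Δ = (V_up−V_dn)/(S_up−S_dn) = (-36.0121−-67.1368)/(90.0979−58.9732) = 1.0000. V = [p*·-36.0121 + (1−p*)·-67.1368]/1.07 = -35.9526. B = V − Δ·S = -117.8598.
(2,1): S=125.1360. Δ = (V_up−V_dn)/(S_up−S_dn) = (11.5396−-36.0121)/(137.6496−90.0979) = 1.0000. V = [p*·11.5396 + (1−p*)·-36.0121]/1.07 = 7.2762. B = V − Δ·S = -117.8598.
(2,2): S=191.1800. Δ = (V_up−V_dn)/(S_up−S_dn) = (84.1880−11.5396)/(210.2980−137.6496) = 1.0000. V = [p*·84.1880 + (1−p*)·11.5396]/1.07 = 73.3202. B = V − Δ·S = -117.8598.
(1,0): S=113.7600. Δ = (V_up−V_dn)/(S_up−S_dn) = (7.2762−-35.9526)/(125.1360−81.9072) = 1.0000. V = [p*·7.2762 + (1−p*)·-35.9526]/1.07 = 3.6106. B = V − Δ·S = -110.1494.
(1,1): S=173.8000. Δ = (V_up−V_dn)/(S_up−S_dn) = (73.3202−7.2762)/(191.1800−125.1360) = 1.0000. V = [p*·73.3202 + (1−p*)·7.2762]/1.07 = 63.6506. B = V − Δ·S = -110.1494.
(0,0): S=158.0000. Δ = (V_up−V_dn)/(S_up−S_dn) = (63.6506−3.6106)/(173.8000−113.7600) = 1.0000. V = [p*·63.6506 + (1−p*)·3.6106]/1.07 = 55.0567. B = V − Δ·S = -102.9433.
The time-0 hedge costs 55.0567, which is the no-arbitrage price.

(0,0): Delta=1.0000 Bond=-102.9433
(1,0): Delta=1.0000 Bond=-110.1494
(1,1): Delta=1.0000 Bond=-110.1494
(2,0): Delta=1.0000 Bond=-117.8598
(2,1): Delta=1.0000 Bond=-117.8598
(2,2): Delta=1.0000 Bond=-117.8598
V0=55.0567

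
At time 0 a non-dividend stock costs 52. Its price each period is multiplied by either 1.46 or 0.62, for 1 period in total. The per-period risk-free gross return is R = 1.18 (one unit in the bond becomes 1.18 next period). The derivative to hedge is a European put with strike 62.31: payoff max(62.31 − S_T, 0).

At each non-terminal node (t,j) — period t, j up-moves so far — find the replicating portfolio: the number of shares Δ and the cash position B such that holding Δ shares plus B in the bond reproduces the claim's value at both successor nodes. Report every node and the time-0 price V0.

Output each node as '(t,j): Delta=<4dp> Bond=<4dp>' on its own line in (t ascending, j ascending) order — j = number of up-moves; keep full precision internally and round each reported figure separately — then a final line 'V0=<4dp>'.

No-arbitrage ⇒ martingale measure with p* = (R−d)/(u−d) = 0.6667.
Payoff layer (t=1): V(1,0)=30.0700, V(1,1)=0.0000
Node (0,0) S=52.0000: V=(p*·0.0000+(1−p*)·30.0700)/1.18=8.4944; Δ=(0.0000−30.0700)/(75.9200−32.2400)=-0.6884; B=V−Δ·S=44.2920
Check: Δ(0,0)·S0 + B(0,0) = 8.4944 = V0.

(0,0): Delta=-0.6884 Bond=44.2920
V0=8.4944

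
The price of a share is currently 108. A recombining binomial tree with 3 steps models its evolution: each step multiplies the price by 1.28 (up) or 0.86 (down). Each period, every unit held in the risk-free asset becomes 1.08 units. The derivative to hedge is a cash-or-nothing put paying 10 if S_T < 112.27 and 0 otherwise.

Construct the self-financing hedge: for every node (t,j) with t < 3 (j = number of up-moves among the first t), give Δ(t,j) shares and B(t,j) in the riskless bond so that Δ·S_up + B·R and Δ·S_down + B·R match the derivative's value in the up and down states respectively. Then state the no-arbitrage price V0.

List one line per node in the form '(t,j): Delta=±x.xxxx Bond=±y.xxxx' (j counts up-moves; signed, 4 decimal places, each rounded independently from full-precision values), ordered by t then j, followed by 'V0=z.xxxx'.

(0,0): Delta=-0.0943 Bond=13.8691
(1,0): Delta=-0.1243 Bond=17.7689
(1,1): Delta=-0.0759 Bond=12.4421
(2,0): Delta=0.0000 Bond=9.2593
(2,1): Delta=-0.2003 Bond=28.2187
(2,2): Delta=0.0000 Bond=0.0000
V0=3.6859

Risk-neutral probability p* = (R−d)/(u−d) = (1.08−0.86)/(1.28−0.86) = 0.5238.
Terminal payoffs: V(3,0)=10.0000, V(3,1)=10.0000, V(3,2)=0.0000, V(3,3)=0.0000
(2,0): S=79.8768. Δ = (V_up−V_dn)/(S_up−S_dn) = (10.0000−10.0000)/(102.2423−68.6940) = 0.0000. V = [p*·10.0000 + (1−p*)·10.0000]/1.08 = 9.2593. B = V − Δ·S = 9.2593.
(2,1): S=118.8864. Δ = (V_up−V_dn)/(S_up−S_dn) = (0.0000−10.0000)/(152.1746−102.2423) = -0.2003. V = [p*·0.0000 + (1−p*)·10.0000]/1.08 = 4.4092. B = V − Δ·S = 28.2187.
(2,2): S=176.9472. Δ = (V_up−V_dn)/(S_up−S_dn) = (0.0000−0.0000)/(226.4924−152.1746) = 0.0000. V = [p*·0.0000 + (1−p*)·0.0000]/1.08 = 0.0000. B = V − Δ·S = 0.0000.
(1,0): S=92.8800. Δ = (V_up−V_dn)/(S_up−S_dn) = (4.4092−9.2593)/(118.8864−79.8768) = -0.1243. V = [p*·4.4092 + (1−p*)·9.2593]/1.08 = 6.2211. B = V − Δ·S = 17.7689.
(1,1): S=138.2400. Δ = (V_up−V_dn)/(S_up−S_dn) = (0.0000−4.4092)/(176.9472−118.8864) = -0.0759. V = [p*·0.0000 + (1−p*)·4.4092]/1.08 = 1.9441. B = V − Δ·S = 12.4421.
(0,0): S=108.0000. Δ = (V_up−V_dn)/(S_up−S_dn) = (1.9441−6.2211)/(138.2400−92.8800) = -0.0943. V = [p*·1.9441 + (1−p*)·6.2211]/1.08 = 3.6859. B = V − Δ·S = 13.8691.
Each (Δ,B) replicates both successor values, so the strategy is self-financing and V0 is arbitrage-free.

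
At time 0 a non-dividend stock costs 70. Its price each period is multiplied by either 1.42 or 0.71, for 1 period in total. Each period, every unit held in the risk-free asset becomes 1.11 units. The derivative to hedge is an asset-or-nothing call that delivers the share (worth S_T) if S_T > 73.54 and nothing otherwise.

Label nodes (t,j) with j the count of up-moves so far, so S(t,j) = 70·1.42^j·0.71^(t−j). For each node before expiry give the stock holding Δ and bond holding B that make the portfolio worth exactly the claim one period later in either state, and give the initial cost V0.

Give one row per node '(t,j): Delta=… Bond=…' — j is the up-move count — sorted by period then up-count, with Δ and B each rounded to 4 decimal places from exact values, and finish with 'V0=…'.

No-arbitrage ⇒ martingale measure with p* = (R−d)/(u−d) = 0.5634.
Terminal values V(1,·): V(1,0)=0.0000, V(1,1)=99.4000
Node (0,0) S=70.0000: V=(p*·99.4000+(1−p*)·0.0000)/1.11=50.4505; Δ=(99.4000−0.0000)/(99.4000−49.7000)=2.0000; B=V−Δ·S=-89.5495
The time-0 hedge costs 50.4505, which is the no-arbitrage price.

(0,0): Delta=2.0000 Bond=-89.5495
V0=50.4505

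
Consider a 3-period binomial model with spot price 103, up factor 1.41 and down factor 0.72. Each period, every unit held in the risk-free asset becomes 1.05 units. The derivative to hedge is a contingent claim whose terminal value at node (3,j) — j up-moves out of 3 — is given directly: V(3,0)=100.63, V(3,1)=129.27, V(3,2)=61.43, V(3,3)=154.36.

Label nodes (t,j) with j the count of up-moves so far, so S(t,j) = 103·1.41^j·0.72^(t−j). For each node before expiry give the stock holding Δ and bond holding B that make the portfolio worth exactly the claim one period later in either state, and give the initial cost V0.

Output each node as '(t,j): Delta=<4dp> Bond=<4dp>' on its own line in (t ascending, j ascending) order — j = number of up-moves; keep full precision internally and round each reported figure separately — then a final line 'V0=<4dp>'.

(0,0): Delta=-0.0613 Bond=95.8592
(1,0): Delta=-0.3258 Bond=120.2639
(1,1): Delta=0.0860 Bond=79.2574
(2,0): Delta=0.7774 Bond=67.3760
(2,1): Delta=-0.9403 Bond=190.5329
(2,2): Delta=0.6577 Bond=-33.8480
V0=89.5447

No-arbitrage ⇒ martingale measure with p* = (R−d)/(u−d) = 0.4783.
Terminal payoffs: V(3,0)=100.6300, V(3,1)=129.2700, V(3,2)=61.4300, V(3,3)=154.3600
(2,0): S=53.3952. Δ = (V_up−V_dn)/(S_up−S_dn) = (129.2700−100.6300)/(75.2872−38.4445) = 0.7774. V = [p*·129.2700 + (1−p*)·100.6300]/1.05 = 108.8832. B = V − Δ·S = 67.3760.
(2,1): S=104.5656. Δ = (V_up−V_dn)/(S_up−S_dn) = (61.4300−129.2700)/(147.4375−75.2872) = -0.9403. V = [p*·61.4300 + (1−p*)·129.2700]/1.05 = 92.2141. B = V − Δ·S = 190.5329.
(2,2): S=204.7743. Δ = (V_up−V_dn)/(S_up−S_dn) = (154.3600−61.4300)/(288.7318−147.4375) = 0.6577. V = [p*·154.3600 + (1−p*)·61.4300]/1.05 = 100.8331. B = V − Δ·S = -33.8480.
(1,0): S=74.1600. Δ = (V_up−V_dn)/(S_up−S_dn) = (92.2141−108.8832)/(104.5656−53.3952) = -0.3258. V = [p*·92.2141 + (1−p*)·108.8832]/1.05 = 96.1057. B = V − Δ·S = 120.2639.
(1,1): S=145.2300. Δ = (V_up−V_dn)/(S_up−S_dn) = (100.8331−92.2141)/(204.7743−104.5656) = 0.0860. V = [p*·100.8331 + (1−p*)·92.2141]/1.05 = 91.7488. B = V − Δ·S = 79.2574.
(0,0): S=103.0000. Δ = (V_up−V_dn)/(S_up−S_dn) = (91.7488−96.1057)/(145.2300−74.1600) = -0.0613. V = [p*·91.7488 + (1−p*)·96.1057]/1.05 = 89.5447. B = V − Δ·S = 95.8592.
Each (Δ,B) replicates both successor values, so the strategy is self-financing and V0 is arbitrage-free.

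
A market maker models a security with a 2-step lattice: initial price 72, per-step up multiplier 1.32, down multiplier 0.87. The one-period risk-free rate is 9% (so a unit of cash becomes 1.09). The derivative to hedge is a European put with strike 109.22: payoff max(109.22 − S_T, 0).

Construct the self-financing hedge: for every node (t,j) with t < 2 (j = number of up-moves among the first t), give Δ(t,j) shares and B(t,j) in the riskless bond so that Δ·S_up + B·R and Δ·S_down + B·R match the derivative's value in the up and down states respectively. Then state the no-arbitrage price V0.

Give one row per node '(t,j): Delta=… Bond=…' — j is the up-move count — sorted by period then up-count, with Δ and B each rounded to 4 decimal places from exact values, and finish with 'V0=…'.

(0,0): Delta=-0.7753 Bond=79.0144
(1,0): Delta=-1.0000 Bond=100.2018
(1,1): Delta=-0.6204 Bond=71.4097
V0=23.1939

No-arbitrage ⇒ martingale measure with p* = (R−d)/(u−d) = 0.4889.
Payoff layer (t=2): V(2,0)=54.7232, V(2,1)=26.5352, V(2,2)=0.0000
  t=1,j=0: stock 62.6400 → up 82.6848 (V=26.5352), down 54.4968 (V=54.7232). Price 37.5618; hedge Δ=-1.0000, bond B=100.2018.
  t=1,j=1: stock 95.0400 → up 125.4528 (V=0.0000), down 82.6848 (V=26.5352). Price 12.4426; hedge Δ=-0.6204, bond B=71.4097.
  t=0,j=0: stock 72.0000 → up 95.0400 (V=12.4426), down 62.6400 (V=37.5618). Price 23.1939; hedge Δ=-0.7753, bond B=79.0144.
Self-financing check: at every node Δ·S+B equals the discounted successor values.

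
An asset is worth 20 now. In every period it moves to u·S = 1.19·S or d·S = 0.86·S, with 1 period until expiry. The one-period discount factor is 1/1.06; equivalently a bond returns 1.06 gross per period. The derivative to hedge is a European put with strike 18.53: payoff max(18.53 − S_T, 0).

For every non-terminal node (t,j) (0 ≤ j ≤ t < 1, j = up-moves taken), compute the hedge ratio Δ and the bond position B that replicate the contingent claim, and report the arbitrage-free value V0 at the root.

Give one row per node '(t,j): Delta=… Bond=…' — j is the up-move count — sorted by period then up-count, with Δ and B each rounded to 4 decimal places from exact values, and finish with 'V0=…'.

The replicating-portfolio and risk-neutral prices coincide; use p* = (1.06−0.86)/(1.19−0.86) = 0.6061 for the latter.
At expiry t=1: V(1,0)=1.3300, V(1,1)=0.0000
  t=0,j=0: stock 20.0000 → up 23.8000 (V=0.0000), down 17.2000 (V=1.3300). Price 0.4943; hedge Δ=-0.2015, bond B=4.5246.
Root portfolio cost Δ·20+B reproduces V0=0.4943.

(0,0): Delta=-0.2015 Bond=4.5246
V0=0.4943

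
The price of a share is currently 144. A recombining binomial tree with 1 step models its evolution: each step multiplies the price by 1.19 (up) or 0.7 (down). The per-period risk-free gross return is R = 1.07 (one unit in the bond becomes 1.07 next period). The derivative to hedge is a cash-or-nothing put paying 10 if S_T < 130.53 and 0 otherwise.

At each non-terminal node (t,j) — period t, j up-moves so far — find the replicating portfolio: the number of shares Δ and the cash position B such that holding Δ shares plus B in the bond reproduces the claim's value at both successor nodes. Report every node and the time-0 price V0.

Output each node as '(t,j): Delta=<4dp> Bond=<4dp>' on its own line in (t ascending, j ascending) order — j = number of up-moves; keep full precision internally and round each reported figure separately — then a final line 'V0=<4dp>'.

(0,0): Delta=-0.1417 Bond=22.6969
V0=2.2888

No-arbitrage ⇒ martingale measure with p* = (R−d)/(u−d) = 0.7551.
Payoff layer (t=1): V(1,0)=10.0000, V(1,1)=0.0000
  t=0,j=0: stock 144.0000 → up 171.3600 (V=0.0000), down 100.8000 (V=10.0000). Price 2.2888; hedge Δ=-0.1417, bond B=22.6969.
Check: Δ(0,0)·S0 + B(0,0) = 2.2888 = V0.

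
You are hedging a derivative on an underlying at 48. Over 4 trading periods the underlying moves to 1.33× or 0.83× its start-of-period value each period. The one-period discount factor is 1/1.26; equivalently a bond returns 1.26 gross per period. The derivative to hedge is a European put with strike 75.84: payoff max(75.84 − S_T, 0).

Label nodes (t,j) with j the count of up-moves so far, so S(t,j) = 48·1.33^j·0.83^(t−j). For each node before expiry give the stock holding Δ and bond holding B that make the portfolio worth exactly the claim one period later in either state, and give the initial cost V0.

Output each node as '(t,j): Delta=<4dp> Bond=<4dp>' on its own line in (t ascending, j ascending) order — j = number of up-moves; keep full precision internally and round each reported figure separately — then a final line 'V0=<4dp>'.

(0,0): Delta=-0.1362 Bond=7.2911
(1,0): Delta=-0.5816 Bond=26.9334
(1,1): Delta=-0.0909 Bond=6.2978
(2,0): Delta=-1.0000 Bond=47.7702
(2,1): Delta=-0.5391 Bond=31.6840
(2,2): Delta=-0.0454 Bond=4.0692
(3,0): Delta=-1.0000 Bond=60.1905
(3,1): Delta=-1.0000 Bond=60.1905
(3,2): Delta=-0.4923 Bond=36.6224
(3,3): Delta=0.0000 Bond=0.0000
V0=0.7540

The replicating-portfolio and risk-neutral prices coincide; use p* = (1.26−0.83)/(1.33−0.83) = 0.8600 for the latter.
At expiry t=4: V(4,0)=53.0600, V(4,1)=39.3371, V(4,2)=17.3474, V(4,3)=0.0000, V(4,4)=0.0000
  t=3,j=0: stock 27.4458 → up 36.5029 (V=39.3371), down 22.7800 (V=53.0600). Price 32.7447; hedge Δ=-1.0000, bond B=60.1905.
  t=3,j=1: stock 43.9794 → up 58.4926 (V=17.3474), down 36.5029 (V=39.3371). Price 16.2111; hedge Δ=-1.0000, bond B=60.1905.
  t=3,j=2: stock 70.4730 → up 93.7291 (V=0.0000), down 58.4926 (V=17.3474). Price 1.9275; hedge Δ=-0.4923, bond B=36.6224.
  t=3,j=3: stock 112.9266 → up 150.1923 (V=0.0000), down 93.7291 (V=0.0000). Price 0.0000; hedge Δ=0.0000, bond B=0.0000.
  t=2,j=0: stock 33.0672 → up 43.9794 (V=16.2111), down 27.4458 (V=32.7447). Price 14.7030; hedge Δ=-1.0000, bond B=47.7702.
  t=2,j=1: stock 52.9872 → up 70.4730 (V=1.9275), down 43.9794 (V=16.2111). Price 3.1168; hedge Δ=-0.5391, bond B=31.6840.
  t=2,j=2: stock 84.9072 → up 112.9266 (V=0.0000), down 70.4730 (V=1.9275). Price 0.2142; hedge Δ=-0.0454, bond B=4.0692.
  t=1,j=0: stock 39.8400 → up 52.9872 (V=3.1168), down 33.0672 (V=14.7030). Price 3.7610; hedge Δ=-0.5816, bond B=26.9334.
  t=1,j=1: stock 63.8400 → up 84.9072 (V=0.2142), down 52.9872 (V=3.1168). Price 0.4925; hedge Δ=-0.0909, bond B=6.2978.
  t=0,j=0: stock 48.0000 → up 63.8400 (V=0.4925), down 39.8400 (V=3.7610). Price 0.7540; hedge Δ=-0.1362, bond B=7.2911.
Check: Δ(0,0)·S0 + B(0,0) = 0.7540 = V0.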